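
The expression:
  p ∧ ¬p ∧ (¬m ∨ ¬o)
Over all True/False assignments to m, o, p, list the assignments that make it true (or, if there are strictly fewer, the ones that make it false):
is never true.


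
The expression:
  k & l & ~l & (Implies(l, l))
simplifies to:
False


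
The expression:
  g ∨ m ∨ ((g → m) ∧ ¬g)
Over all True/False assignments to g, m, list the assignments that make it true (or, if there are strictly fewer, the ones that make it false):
is always true.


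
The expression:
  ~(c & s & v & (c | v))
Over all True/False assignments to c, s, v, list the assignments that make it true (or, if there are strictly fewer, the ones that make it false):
is false only for:
  c=True, s=True, v=True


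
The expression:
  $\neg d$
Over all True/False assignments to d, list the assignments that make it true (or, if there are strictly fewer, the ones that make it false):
is true only for:
  d=False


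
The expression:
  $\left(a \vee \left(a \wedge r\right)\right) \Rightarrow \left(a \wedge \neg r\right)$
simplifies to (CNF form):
$\neg a \vee \neg r$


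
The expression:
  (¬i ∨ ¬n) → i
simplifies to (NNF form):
i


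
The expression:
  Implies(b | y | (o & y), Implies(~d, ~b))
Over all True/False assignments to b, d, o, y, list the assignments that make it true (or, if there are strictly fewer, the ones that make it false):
is false only for:
  b=True, d=False, o=False, y=False;
  b=True, d=False, o=False, y=True;
  b=True, d=False, o=True, y=False;
  b=True, d=False, o=True, y=True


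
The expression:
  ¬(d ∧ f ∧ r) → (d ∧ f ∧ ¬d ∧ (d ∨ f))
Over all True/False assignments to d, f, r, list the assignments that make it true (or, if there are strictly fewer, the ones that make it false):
is true only for:
  d=True, f=True, r=True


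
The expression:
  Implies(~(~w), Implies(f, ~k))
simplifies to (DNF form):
~f | ~k | ~w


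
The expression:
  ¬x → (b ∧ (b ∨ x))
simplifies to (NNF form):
b ∨ x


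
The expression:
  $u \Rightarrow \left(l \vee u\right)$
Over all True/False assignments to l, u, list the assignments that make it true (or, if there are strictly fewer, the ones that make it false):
is always true.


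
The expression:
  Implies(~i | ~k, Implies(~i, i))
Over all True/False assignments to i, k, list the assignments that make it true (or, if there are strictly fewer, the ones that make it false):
is true only for:
  i=True, k=False;
  i=True, k=True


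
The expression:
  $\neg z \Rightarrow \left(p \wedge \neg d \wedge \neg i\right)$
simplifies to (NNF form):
$z \vee \left(p \wedge \neg d \wedge \neg i\right)$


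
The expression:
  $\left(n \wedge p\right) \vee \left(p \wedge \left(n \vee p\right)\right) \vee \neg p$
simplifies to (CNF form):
$\text{True}$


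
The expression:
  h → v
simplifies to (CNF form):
v ∨ ¬h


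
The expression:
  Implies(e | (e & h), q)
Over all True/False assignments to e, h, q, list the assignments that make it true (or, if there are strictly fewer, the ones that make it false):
is false only for:
  e=True, h=False, q=False;
  e=True, h=True, q=False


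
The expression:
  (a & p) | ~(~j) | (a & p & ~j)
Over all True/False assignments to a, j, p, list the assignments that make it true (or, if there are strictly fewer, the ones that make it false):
is false only for:
  a=False, j=False, p=False;
  a=False, j=False, p=True;
  a=True, j=False, p=False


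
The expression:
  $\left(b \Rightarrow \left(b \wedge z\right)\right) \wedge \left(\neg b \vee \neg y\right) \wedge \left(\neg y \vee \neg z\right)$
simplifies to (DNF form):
$\left(z \wedge \neg y\right) \vee \left(\neg b \wedge \neg z\right)$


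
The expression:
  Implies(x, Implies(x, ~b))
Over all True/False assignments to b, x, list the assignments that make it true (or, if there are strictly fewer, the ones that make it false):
is false only for:
  b=True, x=True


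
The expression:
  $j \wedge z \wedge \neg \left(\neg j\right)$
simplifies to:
$j \wedge z$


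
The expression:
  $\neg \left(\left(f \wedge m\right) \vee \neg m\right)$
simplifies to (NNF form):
$m \wedge \neg f$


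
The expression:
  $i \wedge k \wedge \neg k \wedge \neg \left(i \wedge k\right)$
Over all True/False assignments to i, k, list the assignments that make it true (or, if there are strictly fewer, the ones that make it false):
is never true.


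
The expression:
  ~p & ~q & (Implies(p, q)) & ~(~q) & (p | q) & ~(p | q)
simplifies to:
False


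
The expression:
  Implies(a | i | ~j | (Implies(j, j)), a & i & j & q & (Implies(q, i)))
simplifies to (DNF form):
a & i & j & q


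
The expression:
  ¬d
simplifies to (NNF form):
¬d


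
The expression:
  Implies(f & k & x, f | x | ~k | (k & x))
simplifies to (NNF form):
True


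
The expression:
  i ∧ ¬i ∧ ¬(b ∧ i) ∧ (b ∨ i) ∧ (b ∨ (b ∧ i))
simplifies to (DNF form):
False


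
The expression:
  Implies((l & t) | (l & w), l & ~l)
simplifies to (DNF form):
~l | (~t & ~w)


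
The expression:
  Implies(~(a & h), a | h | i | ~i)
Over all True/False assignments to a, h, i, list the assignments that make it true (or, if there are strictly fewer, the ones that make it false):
is always true.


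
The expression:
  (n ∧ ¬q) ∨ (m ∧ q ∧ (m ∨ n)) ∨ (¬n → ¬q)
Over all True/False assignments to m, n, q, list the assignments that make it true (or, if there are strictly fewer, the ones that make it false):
is false only for:
  m=False, n=False, q=True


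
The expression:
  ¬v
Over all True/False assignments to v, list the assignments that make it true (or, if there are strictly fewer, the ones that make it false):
is true only for:
  v=False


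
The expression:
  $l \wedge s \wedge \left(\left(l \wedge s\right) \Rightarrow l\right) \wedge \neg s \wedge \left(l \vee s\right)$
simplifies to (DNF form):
$\text{False}$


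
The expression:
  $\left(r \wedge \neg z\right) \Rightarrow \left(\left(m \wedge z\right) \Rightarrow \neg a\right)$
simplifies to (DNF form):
$\text{True}$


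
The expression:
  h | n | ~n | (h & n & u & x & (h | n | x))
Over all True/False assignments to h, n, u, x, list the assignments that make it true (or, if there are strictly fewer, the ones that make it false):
is always true.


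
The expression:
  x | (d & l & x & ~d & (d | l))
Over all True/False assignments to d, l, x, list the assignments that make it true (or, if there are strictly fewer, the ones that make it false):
is true only for:
  d=False, l=False, x=True;
  d=False, l=True, x=True;
  d=True, l=False, x=True;
  d=True, l=True, x=True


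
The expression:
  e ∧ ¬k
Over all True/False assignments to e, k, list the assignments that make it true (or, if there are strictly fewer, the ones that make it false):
is true only for:
  e=True, k=False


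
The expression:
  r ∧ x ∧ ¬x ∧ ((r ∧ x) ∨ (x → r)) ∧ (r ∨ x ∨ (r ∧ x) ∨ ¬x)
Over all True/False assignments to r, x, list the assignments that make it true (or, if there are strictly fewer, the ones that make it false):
is never true.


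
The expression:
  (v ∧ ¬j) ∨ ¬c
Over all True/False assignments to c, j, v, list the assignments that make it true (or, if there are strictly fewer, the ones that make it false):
is false only for:
  c=True, j=False, v=False;
  c=True, j=True, v=False;
  c=True, j=True, v=True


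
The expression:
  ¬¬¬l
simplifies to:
¬l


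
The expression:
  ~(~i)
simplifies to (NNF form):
i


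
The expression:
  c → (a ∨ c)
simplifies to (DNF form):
True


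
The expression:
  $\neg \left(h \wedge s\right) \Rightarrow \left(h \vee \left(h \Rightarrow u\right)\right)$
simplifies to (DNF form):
$\text{True}$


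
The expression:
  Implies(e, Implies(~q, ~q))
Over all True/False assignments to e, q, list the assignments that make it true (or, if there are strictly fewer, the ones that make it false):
is always true.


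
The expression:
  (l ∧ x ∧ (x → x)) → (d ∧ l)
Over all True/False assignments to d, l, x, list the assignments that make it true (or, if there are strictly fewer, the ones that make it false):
is false only for:
  d=False, l=True, x=True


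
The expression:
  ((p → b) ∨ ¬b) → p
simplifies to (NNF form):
p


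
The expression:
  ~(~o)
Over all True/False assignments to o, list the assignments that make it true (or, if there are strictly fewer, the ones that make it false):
is true only for:
  o=True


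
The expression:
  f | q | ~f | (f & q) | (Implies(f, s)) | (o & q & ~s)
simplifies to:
True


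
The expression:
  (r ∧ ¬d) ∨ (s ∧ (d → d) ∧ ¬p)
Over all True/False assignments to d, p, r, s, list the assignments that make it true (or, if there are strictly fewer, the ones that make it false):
is true only for:
  d=False, p=False, r=False, s=True;
  d=False, p=False, r=True, s=False;
  d=False, p=False, r=True, s=True;
  d=False, p=True, r=True, s=False;
  d=False, p=True, r=True, s=True;
  d=True, p=False, r=False, s=True;
  d=True, p=False, r=True, s=True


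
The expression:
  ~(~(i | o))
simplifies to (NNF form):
i | o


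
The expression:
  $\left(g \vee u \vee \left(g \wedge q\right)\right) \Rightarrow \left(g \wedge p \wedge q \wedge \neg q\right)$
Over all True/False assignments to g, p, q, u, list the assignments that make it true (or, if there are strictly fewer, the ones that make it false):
is true only for:
  g=False, p=False, q=False, u=False;
  g=False, p=False, q=True, u=False;
  g=False, p=True, q=False, u=False;
  g=False, p=True, q=True, u=False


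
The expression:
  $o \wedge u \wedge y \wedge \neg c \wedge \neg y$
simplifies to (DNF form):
$\text{False}$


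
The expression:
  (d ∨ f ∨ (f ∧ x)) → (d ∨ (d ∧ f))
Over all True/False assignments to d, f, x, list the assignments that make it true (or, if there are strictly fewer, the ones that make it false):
is false only for:
  d=False, f=True, x=False;
  d=False, f=True, x=True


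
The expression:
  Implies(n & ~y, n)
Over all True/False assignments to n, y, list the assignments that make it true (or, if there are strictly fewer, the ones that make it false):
is always true.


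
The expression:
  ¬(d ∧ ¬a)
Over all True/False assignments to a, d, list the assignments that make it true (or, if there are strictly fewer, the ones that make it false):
is false only for:
  a=False, d=True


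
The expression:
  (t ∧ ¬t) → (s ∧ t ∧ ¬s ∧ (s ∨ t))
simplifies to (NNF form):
True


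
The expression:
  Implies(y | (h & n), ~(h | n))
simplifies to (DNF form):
(~h & ~n) | (~h & ~y) | (~n & ~y)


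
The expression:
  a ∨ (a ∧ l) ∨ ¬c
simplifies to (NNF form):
a ∨ ¬c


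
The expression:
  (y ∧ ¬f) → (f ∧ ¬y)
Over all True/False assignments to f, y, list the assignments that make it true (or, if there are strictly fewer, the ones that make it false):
is false only for:
  f=False, y=True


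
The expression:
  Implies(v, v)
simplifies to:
True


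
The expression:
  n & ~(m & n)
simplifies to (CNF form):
n & ~m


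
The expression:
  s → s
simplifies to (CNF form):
True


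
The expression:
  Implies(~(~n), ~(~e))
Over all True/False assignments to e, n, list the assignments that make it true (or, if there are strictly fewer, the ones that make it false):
is false only for:
  e=False, n=True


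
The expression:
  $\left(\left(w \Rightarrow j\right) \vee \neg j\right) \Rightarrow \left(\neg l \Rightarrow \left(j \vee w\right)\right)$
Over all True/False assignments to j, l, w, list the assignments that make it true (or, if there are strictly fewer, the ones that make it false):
is false only for:
  j=False, l=False, w=False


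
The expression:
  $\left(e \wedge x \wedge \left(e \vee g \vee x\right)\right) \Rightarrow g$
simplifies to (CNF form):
$g \vee \neg e \vee \neg x$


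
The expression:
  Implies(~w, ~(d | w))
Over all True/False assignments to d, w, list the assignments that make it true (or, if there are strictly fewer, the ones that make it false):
is false only for:
  d=True, w=False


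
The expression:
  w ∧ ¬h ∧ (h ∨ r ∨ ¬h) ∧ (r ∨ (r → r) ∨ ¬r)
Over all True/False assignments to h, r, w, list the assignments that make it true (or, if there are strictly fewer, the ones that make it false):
is true only for:
  h=False, r=False, w=True;
  h=False, r=True, w=True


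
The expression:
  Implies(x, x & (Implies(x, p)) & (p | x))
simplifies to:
p | ~x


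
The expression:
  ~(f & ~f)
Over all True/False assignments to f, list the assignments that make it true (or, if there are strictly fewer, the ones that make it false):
is always true.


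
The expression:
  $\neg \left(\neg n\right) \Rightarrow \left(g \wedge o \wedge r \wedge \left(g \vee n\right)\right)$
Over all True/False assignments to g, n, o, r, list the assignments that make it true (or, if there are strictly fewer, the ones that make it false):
is false only for:
  g=False, n=True, o=False, r=False;
  g=False, n=True, o=False, r=True;
  g=False, n=True, o=True, r=False;
  g=False, n=True, o=True, r=True;
  g=True, n=True, o=False, r=False;
  g=True, n=True, o=False, r=True;
  g=True, n=True, o=True, r=False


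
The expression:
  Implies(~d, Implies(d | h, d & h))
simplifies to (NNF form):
d | ~h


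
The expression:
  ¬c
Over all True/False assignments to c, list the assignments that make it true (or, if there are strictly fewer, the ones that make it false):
is true only for:
  c=False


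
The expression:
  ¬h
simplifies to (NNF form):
¬h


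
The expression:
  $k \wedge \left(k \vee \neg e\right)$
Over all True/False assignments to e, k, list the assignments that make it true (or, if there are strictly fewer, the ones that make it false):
is true only for:
  e=False, k=True;
  e=True, k=True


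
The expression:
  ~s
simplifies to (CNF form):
~s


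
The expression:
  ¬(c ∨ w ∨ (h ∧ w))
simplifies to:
¬c ∧ ¬w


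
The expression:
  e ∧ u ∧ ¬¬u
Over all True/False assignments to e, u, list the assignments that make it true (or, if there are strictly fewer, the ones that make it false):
is true only for:
  e=True, u=True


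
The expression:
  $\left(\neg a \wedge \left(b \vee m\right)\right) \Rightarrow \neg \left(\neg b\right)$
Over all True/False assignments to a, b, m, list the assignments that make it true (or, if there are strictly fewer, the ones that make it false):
is false only for:
  a=False, b=False, m=True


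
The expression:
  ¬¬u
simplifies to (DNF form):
u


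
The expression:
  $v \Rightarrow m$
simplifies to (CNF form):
$m \vee \neg v$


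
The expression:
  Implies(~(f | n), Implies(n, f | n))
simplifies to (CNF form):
True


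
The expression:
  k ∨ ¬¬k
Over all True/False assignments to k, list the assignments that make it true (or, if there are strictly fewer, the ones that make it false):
is true only for:
  k=True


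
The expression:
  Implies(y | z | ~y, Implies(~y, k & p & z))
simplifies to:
y | (k & p & z)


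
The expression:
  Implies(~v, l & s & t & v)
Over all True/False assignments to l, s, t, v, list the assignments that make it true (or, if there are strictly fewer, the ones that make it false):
is true only for:
  l=False, s=False, t=False, v=True;
  l=False, s=False, t=True, v=True;
  l=False, s=True, t=False, v=True;
  l=False, s=True, t=True, v=True;
  l=True, s=False, t=False, v=True;
  l=True, s=False, t=True, v=True;
  l=True, s=True, t=False, v=True;
  l=True, s=True, t=True, v=True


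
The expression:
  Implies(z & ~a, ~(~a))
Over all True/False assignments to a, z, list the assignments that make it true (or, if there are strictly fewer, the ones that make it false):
is false only for:
  a=False, z=True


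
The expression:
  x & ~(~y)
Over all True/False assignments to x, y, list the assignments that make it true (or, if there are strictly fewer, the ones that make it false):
is true only for:
  x=True, y=True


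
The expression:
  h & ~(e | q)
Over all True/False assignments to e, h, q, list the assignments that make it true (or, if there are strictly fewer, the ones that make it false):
is true only for:
  e=False, h=True, q=False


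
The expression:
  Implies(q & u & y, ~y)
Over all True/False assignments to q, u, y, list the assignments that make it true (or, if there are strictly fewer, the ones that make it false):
is false only for:
  q=True, u=True, y=True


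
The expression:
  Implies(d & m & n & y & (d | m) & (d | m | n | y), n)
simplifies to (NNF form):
True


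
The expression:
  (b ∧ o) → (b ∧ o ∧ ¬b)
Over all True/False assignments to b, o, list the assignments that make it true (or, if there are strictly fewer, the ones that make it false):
is false only for:
  b=True, o=True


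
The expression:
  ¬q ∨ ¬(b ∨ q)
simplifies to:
¬q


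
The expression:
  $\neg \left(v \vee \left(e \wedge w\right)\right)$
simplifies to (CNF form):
$\neg v \wedge \left(\neg e \vee \neg w\right)$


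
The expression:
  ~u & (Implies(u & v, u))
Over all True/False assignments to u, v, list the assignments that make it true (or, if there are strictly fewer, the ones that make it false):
is true only for:
  u=False, v=False;
  u=False, v=True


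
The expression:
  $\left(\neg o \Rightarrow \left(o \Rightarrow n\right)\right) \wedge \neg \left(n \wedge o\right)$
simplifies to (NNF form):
$\neg n \vee \neg o$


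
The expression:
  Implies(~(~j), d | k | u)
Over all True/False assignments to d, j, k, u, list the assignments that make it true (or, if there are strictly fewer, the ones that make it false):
is false only for:
  d=False, j=True, k=False, u=False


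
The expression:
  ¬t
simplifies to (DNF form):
¬t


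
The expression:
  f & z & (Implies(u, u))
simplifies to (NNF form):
f & z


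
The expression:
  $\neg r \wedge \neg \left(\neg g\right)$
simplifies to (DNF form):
$g \wedge \neg r$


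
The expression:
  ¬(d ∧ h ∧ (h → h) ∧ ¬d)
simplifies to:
True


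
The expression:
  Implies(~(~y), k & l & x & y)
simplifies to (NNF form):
~y | (k & l & x)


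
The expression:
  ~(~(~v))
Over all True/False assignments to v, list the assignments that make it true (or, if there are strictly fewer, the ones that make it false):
is true only for:
  v=False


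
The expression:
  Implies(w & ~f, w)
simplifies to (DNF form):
True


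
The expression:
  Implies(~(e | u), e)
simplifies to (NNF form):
e | u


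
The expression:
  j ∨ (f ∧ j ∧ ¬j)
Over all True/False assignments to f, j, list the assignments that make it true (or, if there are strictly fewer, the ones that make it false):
is true only for:
  f=False, j=True;
  f=True, j=True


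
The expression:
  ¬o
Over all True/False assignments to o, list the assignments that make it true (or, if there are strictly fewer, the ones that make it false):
is true only for:
  o=False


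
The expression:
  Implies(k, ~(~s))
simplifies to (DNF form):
s | ~k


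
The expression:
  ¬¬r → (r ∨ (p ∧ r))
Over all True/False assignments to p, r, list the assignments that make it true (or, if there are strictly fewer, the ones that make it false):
is always true.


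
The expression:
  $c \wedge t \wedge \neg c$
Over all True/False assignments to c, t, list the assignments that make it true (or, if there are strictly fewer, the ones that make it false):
is never true.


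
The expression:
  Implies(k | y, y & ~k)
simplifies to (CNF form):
~k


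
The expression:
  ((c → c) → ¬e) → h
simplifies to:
e ∨ h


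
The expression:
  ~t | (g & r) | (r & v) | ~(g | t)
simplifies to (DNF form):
~t | (g & r) | (r & v)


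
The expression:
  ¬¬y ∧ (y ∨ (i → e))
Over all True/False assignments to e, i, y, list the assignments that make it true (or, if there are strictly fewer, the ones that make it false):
is true only for:
  e=False, i=False, y=True;
  e=False, i=True, y=True;
  e=True, i=False, y=True;
  e=True, i=True, y=True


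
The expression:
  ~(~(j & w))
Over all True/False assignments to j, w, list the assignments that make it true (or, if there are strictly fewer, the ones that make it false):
is true only for:
  j=True, w=True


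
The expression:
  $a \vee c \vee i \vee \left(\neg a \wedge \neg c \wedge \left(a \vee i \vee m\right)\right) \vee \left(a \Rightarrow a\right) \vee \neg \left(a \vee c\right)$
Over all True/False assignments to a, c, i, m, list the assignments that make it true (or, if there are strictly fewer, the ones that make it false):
is always true.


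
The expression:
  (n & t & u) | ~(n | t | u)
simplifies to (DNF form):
(n & t & u) | (~n & ~t & ~u)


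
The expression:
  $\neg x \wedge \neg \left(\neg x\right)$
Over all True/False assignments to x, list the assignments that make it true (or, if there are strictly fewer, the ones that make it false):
is never true.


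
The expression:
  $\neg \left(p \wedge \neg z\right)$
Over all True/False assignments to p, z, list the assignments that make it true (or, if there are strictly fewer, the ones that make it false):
is false only for:
  p=True, z=False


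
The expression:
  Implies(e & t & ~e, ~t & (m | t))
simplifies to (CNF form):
True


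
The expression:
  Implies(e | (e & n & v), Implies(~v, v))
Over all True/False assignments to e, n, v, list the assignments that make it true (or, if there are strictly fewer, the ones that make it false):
is false only for:
  e=True, n=False, v=False;
  e=True, n=True, v=False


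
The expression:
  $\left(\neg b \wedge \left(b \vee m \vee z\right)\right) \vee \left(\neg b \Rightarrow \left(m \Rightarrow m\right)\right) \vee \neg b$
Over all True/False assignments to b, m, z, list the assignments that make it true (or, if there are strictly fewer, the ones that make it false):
is always true.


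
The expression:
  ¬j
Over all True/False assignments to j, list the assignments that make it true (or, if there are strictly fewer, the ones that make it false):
is true only for:
  j=False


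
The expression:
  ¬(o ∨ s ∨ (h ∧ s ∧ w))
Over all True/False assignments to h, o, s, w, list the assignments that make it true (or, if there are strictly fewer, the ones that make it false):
is true only for:
  h=False, o=False, s=False, w=False;
  h=False, o=False, s=False, w=True;
  h=True, o=False, s=False, w=False;
  h=True, o=False, s=False, w=True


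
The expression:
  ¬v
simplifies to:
¬v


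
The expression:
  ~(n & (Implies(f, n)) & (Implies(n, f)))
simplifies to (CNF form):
~f | ~n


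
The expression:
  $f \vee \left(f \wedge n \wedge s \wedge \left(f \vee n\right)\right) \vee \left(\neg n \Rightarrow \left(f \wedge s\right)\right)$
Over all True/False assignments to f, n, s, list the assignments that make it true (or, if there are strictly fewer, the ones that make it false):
is false only for:
  f=False, n=False, s=False;
  f=False, n=False, s=True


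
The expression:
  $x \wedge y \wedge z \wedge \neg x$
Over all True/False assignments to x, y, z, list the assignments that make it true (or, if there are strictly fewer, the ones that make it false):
is never true.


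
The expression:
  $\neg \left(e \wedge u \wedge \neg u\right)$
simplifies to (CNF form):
$\text{True}$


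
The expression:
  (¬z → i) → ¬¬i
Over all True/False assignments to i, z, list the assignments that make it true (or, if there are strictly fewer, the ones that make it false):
is false only for:
  i=False, z=True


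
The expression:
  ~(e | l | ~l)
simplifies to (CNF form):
False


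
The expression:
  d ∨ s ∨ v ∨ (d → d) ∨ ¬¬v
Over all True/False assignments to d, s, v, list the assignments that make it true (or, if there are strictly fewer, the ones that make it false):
is always true.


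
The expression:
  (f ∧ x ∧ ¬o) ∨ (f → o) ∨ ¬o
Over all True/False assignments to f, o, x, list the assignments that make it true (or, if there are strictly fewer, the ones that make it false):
is always true.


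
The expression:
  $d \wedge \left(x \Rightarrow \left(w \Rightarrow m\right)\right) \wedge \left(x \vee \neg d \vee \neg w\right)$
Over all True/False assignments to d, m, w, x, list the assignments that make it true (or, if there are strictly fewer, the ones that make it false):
is true only for:
  d=True, m=False, w=False, x=False;
  d=True, m=False, w=False, x=True;
  d=True, m=True, w=False, x=False;
  d=True, m=True, w=False, x=True;
  d=True, m=True, w=True, x=True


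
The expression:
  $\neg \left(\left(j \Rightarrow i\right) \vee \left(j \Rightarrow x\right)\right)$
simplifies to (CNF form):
$j \wedge \neg i \wedge \neg x$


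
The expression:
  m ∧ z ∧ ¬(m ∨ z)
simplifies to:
False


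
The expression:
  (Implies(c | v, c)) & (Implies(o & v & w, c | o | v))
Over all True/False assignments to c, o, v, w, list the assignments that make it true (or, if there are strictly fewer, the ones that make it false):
is false only for:
  c=False, o=False, v=True, w=False;
  c=False, o=False, v=True, w=True;
  c=False, o=True, v=True, w=False;
  c=False, o=True, v=True, w=True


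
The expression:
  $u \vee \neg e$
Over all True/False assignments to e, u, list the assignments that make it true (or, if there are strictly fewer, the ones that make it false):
is false only for:
  e=True, u=False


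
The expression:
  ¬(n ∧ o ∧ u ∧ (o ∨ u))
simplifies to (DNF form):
¬n ∨ ¬o ∨ ¬u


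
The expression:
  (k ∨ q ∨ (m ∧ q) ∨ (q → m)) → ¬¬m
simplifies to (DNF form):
m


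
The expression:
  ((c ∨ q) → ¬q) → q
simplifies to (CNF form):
q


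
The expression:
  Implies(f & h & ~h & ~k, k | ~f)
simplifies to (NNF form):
True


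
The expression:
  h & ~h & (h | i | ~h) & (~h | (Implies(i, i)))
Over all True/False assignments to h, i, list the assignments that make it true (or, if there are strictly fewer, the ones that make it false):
is never true.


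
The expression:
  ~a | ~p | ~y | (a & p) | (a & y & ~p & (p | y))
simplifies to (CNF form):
True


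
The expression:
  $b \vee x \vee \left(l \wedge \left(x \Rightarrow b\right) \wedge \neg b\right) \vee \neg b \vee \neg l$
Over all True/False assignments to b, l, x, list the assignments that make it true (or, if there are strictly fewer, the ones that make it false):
is always true.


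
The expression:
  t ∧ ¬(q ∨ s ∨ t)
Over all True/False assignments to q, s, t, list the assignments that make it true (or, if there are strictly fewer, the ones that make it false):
is never true.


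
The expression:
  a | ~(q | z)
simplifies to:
a | (~q & ~z)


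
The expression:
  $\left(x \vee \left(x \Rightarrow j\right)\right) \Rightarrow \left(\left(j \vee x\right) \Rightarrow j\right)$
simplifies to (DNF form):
$j \vee \neg x$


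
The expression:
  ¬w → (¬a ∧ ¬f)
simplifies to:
w ∨ (¬a ∧ ¬f)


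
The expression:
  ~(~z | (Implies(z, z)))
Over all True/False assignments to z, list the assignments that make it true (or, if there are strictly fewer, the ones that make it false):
is never true.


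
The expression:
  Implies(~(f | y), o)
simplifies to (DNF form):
f | o | y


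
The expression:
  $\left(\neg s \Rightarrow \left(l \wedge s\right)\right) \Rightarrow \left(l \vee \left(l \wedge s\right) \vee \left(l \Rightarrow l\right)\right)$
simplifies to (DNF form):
$\text{True}$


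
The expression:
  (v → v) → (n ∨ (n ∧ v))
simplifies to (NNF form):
n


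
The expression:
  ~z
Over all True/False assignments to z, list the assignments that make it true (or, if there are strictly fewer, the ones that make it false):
is true only for:
  z=False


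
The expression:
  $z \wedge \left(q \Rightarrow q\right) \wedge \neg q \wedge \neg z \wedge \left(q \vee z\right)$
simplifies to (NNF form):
$\text{False}$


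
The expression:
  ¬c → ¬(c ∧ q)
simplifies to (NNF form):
True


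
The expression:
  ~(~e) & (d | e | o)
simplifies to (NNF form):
e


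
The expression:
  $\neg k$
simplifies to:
$\neg k$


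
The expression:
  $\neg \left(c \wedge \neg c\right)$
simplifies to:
$\text{True}$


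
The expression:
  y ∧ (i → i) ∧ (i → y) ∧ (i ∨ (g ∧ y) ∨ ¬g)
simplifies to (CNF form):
y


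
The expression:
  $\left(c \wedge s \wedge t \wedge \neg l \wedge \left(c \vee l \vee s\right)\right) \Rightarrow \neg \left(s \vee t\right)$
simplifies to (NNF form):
$l \vee \neg c \vee \neg s \vee \neg t$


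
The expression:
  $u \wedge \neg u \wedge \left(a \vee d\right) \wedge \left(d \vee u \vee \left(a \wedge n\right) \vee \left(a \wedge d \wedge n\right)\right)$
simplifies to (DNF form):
$\text{False}$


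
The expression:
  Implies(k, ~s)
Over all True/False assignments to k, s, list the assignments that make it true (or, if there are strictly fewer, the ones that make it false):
is false only for:
  k=True, s=True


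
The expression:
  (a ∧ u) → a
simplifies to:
True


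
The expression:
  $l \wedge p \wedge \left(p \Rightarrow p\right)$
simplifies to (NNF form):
$l \wedge p$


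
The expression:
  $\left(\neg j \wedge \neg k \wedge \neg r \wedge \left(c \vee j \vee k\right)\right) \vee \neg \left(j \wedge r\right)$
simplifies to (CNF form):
$\neg j \vee \neg r$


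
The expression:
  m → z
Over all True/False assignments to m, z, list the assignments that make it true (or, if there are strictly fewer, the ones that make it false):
is false only for:
  m=True, z=False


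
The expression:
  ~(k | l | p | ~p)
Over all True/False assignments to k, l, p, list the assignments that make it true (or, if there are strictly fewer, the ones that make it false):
is never true.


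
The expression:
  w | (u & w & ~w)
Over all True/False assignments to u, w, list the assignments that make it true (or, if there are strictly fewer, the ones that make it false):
is true only for:
  u=False, w=True;
  u=True, w=True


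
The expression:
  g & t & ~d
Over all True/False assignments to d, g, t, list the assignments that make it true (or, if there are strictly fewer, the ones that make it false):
is true only for:
  d=False, g=True, t=True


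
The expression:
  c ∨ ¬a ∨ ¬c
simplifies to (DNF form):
True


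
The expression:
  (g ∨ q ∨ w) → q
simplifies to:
q ∨ (¬g ∧ ¬w)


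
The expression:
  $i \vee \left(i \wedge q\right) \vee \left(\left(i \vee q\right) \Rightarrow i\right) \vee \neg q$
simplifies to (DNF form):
$i \vee \neg q$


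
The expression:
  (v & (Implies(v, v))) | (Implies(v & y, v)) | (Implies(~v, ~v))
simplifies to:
True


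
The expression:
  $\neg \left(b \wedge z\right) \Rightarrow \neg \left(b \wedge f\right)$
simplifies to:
$z \vee \neg b \vee \neg f$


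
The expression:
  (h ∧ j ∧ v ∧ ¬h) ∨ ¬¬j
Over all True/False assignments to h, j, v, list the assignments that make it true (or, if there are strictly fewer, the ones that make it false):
is true only for:
  h=False, j=True, v=False;
  h=False, j=True, v=True;
  h=True, j=True, v=False;
  h=True, j=True, v=True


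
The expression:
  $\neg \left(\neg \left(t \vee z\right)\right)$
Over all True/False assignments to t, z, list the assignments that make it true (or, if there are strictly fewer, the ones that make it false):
is false only for:
  t=False, z=False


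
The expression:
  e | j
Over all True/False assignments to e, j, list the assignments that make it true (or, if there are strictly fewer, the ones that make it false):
is false only for:
  e=False, j=False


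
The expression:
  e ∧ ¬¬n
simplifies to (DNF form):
e ∧ n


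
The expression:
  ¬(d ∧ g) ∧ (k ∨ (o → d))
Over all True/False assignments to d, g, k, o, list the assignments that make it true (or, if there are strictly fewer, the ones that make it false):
is false only for:
  d=False, g=False, k=False, o=True;
  d=False, g=True, k=False, o=True;
  d=True, g=True, k=False, o=False;
  d=True, g=True, k=False, o=True;
  d=True, g=True, k=True, o=False;
  d=True, g=True, k=True, o=True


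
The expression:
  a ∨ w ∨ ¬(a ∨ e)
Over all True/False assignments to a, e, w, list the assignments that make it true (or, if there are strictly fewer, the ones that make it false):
is false only for:
  a=False, e=True, w=False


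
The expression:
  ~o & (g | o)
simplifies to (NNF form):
g & ~o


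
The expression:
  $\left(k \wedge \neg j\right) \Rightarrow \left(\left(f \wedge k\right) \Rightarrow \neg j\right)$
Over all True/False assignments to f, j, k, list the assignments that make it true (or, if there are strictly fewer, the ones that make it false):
is always true.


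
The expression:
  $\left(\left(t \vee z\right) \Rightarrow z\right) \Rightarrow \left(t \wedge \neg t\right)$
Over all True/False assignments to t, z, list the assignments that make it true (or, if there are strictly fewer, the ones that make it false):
is true only for:
  t=True, z=False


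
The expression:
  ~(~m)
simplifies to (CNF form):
m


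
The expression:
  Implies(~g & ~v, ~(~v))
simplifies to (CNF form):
g | v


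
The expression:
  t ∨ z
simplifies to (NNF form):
t ∨ z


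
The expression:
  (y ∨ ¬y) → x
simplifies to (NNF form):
x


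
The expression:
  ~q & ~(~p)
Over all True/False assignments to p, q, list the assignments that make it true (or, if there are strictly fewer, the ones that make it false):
is true only for:
  p=True, q=False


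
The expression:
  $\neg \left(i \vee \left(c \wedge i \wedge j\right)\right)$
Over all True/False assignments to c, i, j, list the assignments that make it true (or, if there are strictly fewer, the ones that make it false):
is true only for:
  c=False, i=False, j=False;
  c=False, i=False, j=True;
  c=True, i=False, j=False;
  c=True, i=False, j=True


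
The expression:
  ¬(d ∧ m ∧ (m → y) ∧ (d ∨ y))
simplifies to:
¬d ∨ ¬m ∨ ¬y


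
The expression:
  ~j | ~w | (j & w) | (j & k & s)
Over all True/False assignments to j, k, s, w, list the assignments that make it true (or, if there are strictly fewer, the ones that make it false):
is always true.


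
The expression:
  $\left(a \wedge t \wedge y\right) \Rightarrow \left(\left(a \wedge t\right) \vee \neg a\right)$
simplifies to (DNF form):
$\text{True}$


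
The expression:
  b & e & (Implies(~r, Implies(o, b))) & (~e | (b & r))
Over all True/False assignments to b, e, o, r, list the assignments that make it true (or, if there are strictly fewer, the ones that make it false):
is true only for:
  b=True, e=True, o=False, r=True;
  b=True, e=True, o=True, r=True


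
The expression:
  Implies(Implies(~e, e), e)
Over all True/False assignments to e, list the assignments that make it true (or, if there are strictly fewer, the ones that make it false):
is always true.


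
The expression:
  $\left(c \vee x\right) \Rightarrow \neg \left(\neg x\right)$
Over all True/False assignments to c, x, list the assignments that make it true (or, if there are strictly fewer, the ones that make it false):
is false only for:
  c=True, x=False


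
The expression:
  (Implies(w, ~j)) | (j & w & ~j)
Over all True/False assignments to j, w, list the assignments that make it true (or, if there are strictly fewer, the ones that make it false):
is false only for:
  j=True, w=True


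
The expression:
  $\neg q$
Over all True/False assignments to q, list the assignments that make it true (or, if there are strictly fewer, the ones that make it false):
is true only for:
  q=False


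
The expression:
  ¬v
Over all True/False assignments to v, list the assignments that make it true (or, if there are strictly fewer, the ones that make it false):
is true only for:
  v=False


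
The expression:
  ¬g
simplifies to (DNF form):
¬g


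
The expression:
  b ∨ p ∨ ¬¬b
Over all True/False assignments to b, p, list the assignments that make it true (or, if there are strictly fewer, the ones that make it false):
is false only for:
  b=False, p=False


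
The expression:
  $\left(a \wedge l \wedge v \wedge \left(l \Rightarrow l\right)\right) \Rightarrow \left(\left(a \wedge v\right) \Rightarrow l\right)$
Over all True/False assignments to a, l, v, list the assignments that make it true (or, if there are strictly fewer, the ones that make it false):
is always true.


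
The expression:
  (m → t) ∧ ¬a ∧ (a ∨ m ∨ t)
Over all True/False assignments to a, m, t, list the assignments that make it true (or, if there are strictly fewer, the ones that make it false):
is true only for:
  a=False, m=False, t=True;
  a=False, m=True, t=True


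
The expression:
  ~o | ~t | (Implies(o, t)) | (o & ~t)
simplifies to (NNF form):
True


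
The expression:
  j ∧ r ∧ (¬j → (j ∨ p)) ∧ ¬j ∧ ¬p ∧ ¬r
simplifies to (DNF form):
False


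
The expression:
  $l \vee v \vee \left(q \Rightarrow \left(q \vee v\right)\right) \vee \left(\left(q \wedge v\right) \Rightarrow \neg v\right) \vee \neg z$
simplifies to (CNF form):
$\text{True}$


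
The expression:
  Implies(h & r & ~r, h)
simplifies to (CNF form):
True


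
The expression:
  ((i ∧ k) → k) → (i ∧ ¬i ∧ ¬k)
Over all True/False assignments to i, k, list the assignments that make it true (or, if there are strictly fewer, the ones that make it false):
is never true.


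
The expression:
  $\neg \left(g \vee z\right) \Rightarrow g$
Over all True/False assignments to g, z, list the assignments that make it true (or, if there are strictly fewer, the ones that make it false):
is false only for:
  g=False, z=False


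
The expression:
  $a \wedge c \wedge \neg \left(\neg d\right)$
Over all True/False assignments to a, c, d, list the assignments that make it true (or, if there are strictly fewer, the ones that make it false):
is true only for:
  a=True, c=True, d=True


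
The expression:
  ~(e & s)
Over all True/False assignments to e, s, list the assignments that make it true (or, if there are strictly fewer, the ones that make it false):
is false only for:
  e=True, s=True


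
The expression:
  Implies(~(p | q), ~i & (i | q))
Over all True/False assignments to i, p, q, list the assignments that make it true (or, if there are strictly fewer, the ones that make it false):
is false only for:
  i=False, p=False, q=False;
  i=True, p=False, q=False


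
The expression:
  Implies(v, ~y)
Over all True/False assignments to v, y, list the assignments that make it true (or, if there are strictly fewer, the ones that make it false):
is false only for:
  v=True, y=True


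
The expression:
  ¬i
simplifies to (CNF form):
¬i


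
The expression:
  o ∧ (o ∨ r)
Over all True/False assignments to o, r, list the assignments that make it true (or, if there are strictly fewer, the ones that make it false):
is true only for:
  o=True, r=False;
  o=True, r=True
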